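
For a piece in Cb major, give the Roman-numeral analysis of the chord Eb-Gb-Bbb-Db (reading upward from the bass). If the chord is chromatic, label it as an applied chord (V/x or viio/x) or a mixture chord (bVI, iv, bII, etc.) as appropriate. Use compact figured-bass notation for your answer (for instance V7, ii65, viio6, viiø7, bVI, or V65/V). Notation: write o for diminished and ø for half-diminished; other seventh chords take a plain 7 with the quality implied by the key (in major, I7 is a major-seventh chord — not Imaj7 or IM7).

Stacked in thirds the chord is Eb-Gb-Bbb-Db: a half-diminished seventh chord on Eb.
Eb sits a half step below Fb (IV in Cb major); a diminished chord there is the applied leading-tone chord of IV.

viiø7/IV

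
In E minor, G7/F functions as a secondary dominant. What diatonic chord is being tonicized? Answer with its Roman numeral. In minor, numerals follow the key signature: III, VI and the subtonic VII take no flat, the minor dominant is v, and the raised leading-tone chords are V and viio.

VI

The chord is a dominant seventh chord on G.
A dominant resolves down a perfect fifth: G → C. In E minor, C is scale degree 6, i.e. VI.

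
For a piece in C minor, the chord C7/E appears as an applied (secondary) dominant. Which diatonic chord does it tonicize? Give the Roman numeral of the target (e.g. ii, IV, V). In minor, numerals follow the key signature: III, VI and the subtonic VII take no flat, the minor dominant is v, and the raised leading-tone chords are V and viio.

The chord is a dominant seventh chord on C.
A dominant resolves down a perfect fifth: C → F. In C minor, F is scale degree 4, i.e. iv.

iv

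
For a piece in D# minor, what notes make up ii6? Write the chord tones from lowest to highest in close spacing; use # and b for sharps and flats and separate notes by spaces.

G# B# E#

Scale degree 2 in D# minor is E#; here the chord built on it is altered to a minor triad. ii6 is the minor supertonic, borrowed from the parallel major (the Dorian ii).
So the chord is E#-G#-B#.
With the 6 figure the chord is in first inversion; from the bass G# upward in close position it reads G#-B#-E#.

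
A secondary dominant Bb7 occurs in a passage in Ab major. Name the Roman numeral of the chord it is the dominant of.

V

The chord is a dominant seventh chord on Bb.
A dominant resolves down a perfect fifth: Bb → Eb. In Ab major, Eb is scale degree 5, i.e. V.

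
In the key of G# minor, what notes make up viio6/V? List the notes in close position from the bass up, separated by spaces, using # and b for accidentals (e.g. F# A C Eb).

E# G# C##

The slash marks an applied leading-tone chord: viio of V. In G# minor, V is D#, so the leading tone to it is C##, a half step below.
Building a diminished triad on C## gives C##-E#-G#.
The figured bass 6 indicates first inversion, placing the third (E#) in the bass: E#-G#-C##.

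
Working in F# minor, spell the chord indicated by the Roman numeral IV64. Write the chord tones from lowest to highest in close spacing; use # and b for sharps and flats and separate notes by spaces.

F# B D#

Scale degree 4 in F# minor is B; here the chord built on it is altered to a major triad. IV64 is the major subdominant, borrowed from the parallel major.
So the chord is B-D#-F#, a major triad.
The figured bass 64 indicates second inversion, placing the fifth (F#) in the bass: F#-B-D#.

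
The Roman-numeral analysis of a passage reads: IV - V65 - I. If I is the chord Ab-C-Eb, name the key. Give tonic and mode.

Ab major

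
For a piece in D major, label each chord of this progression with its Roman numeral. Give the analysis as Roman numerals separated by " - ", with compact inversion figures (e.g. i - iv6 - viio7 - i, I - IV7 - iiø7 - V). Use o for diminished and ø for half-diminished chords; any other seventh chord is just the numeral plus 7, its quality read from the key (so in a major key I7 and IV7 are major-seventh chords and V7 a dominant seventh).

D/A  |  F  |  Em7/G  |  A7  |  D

D/A: major triad on D = scale degree 1 → I64.
F: major triad on F — chromatic; bIII (borrowed from the parallel minor).
Em7/G: root E is the supertonic; minor seventh chord there is ii65.
A7: root A is the dominant; dominant seventh chord there is V7.
D has root D, degree 1 in D major, so I.

I64 - bIII - ii65 - V7 - I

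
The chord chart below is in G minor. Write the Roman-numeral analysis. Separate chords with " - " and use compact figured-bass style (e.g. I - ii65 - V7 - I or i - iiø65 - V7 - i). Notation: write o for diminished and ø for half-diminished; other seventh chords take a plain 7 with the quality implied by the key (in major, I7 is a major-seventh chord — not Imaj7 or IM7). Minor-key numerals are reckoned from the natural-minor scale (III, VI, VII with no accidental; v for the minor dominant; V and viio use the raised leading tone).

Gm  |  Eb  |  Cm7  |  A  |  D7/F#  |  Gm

i - VI - iv7 - V/V - V65 - i

Gm: root G is the tonic; minor triad there is i.
Eb: major triad on Eb = scale degree 6 → VI.
Cm7 has root C, degree 4 in G minor, so iv7.
A is the secondary dominant of V (major triad on A): V/V.
D7/F#: root D is the dominant; dominant seventh chord there is V65.
Gm has root G, degree 1 in G minor, so i.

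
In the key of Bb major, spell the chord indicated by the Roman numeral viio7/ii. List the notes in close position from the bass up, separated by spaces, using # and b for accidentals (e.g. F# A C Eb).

B D F Ab

The slash marks an applied leading-tone chord: viio of ii. In Bb major, ii is C, so the leading tone to it is B, a half step below.
Building a fully diminished seventh chord on B gives B-D-F-Ab.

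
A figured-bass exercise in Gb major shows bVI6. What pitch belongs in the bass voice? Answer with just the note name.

bVI in Gb major has root Ebb; the chord is Ebb-Gb-Bbb.
The figure 6 means first inversion — the third is in the bass.

Gb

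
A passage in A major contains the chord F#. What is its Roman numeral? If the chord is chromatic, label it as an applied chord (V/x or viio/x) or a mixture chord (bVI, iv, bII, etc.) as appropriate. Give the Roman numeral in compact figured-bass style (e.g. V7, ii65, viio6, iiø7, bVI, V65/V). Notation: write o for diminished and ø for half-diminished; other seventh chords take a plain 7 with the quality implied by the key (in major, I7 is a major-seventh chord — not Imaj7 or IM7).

V/ii

The pitches F#-A#-C# form a major triad rooted on F#.
F# is not a diatonic chord root with this quality in A major, but it lies a perfect fifth above B (ii), so the chord functions as an applied dominant of ii.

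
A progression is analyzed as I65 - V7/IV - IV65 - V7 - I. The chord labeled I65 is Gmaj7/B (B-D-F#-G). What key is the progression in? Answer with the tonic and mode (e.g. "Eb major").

G major

I65 is given as B-D-F#-G — a major seventh chord with root G.
If G is scale degree 1 and the mode makes that degree carry a major seventh chord, the tonic is G and the mode is major.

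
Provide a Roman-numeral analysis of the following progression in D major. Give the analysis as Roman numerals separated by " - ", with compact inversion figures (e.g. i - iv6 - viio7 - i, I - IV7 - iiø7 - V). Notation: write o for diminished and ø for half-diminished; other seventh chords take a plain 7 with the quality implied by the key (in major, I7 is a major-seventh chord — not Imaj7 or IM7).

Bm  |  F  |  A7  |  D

Bm: minor triad on B = scale degree 6 → vi.
F: major triad on F — chromatic; bIII (borrowed from the parallel minor).
A7 has root A, degree 5 in D major, so V7.
D: root D is the tonic; major triad there is I.

vi - bIII - V7 - I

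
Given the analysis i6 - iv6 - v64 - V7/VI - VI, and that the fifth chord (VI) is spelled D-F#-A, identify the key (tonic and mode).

The chord D is a major triad rooted on D; its label is VI.
If D is scale degree 6 and the mode makes that degree carry a major triad, the tonic is F# and the mode is minor.

F# minor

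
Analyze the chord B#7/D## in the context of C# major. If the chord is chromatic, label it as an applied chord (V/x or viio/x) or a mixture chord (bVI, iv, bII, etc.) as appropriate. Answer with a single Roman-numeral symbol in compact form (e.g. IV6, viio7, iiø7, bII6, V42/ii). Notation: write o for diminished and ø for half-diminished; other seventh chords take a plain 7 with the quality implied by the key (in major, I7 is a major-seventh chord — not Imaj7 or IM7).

V65/iii

The pitches B#-D##-F##-A# form a dominant seventh chord rooted on B#.
B# is not a diatonic chord root with this quality in C# major, but it lies a perfect fifth above E# (iii), so the chord functions as an applied dominant of iii.
With D## in the bass the chord is in first inversion, so the figured bass is 65.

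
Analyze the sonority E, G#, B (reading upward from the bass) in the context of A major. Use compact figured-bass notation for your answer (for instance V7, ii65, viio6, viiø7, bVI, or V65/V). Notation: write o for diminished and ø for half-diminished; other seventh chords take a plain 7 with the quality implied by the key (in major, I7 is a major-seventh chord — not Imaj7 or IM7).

V

Stacked in thirds the chord is E-G#-B: a major triad on E.
E is scale degree 5 in A major, and a major triad on that degree is written V.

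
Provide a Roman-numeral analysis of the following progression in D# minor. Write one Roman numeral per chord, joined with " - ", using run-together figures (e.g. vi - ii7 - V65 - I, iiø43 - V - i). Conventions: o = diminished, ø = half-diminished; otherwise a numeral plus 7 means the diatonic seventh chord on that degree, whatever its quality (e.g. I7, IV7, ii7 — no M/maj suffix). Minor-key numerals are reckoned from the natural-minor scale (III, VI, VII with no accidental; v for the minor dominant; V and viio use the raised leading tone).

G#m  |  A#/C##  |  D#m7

iv - V6 - i7

G#m has root G#, degree 4 in D# minor, so iv.
A#/C## has root A#, degree 5 in D# minor, so V6.
D#m7: minor seventh chord on D# = scale degree 1 → i7.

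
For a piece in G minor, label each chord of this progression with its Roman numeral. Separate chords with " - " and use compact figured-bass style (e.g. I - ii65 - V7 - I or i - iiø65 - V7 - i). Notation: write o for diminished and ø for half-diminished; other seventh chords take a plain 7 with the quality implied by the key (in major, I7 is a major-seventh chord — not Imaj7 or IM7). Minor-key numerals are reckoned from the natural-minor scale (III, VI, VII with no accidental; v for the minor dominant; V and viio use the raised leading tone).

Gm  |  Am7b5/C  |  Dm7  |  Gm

Gm has root G, degree 1 in G minor, so i.
Am7b5/C has root A, degree 2 in G minor, so iiø65.
Dm7: root D is the dominant; minor seventh chord there is v7.
Gm: minor triad on G = scale degree 1 → i.

i - iiø65 - v7 - i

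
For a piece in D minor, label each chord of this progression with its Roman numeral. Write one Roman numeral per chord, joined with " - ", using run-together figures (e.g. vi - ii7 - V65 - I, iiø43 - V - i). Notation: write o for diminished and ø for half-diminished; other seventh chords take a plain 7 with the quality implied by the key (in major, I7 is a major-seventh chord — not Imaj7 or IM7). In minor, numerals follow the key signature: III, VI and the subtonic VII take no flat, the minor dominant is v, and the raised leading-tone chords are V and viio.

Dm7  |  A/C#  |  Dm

Dm7: minor seventh chord on D = scale degree 1 → i7.
A/C#: major triad on A = scale degree 5 → V6.
Dm has root D, degree 1 in D minor, so i.

i7 - V6 - i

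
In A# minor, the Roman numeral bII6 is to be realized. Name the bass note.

bII in A# minor has root B; the chord is B-D#-F#.
The figure 6 means first inversion — the third is in the bass.

D#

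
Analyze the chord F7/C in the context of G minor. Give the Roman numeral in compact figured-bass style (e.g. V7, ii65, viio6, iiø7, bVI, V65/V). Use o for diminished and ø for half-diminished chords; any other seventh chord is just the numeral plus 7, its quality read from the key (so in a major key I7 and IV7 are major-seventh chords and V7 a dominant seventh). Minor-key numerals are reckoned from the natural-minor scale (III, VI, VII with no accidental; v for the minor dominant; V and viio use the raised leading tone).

The pitches F-A-C-Eb form a dominant seventh chord rooted on F.
F is scale degree 7 in G minor, and a dominant seventh chord on that degree is written VII7.
With C in the bass the chord is in second inversion, so the figured bass is 43.

VII43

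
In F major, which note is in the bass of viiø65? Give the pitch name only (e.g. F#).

G

viiø in F major has root E; the chord is E-G-Bb-D.
The figure 65 means first inversion — the third is in the bass.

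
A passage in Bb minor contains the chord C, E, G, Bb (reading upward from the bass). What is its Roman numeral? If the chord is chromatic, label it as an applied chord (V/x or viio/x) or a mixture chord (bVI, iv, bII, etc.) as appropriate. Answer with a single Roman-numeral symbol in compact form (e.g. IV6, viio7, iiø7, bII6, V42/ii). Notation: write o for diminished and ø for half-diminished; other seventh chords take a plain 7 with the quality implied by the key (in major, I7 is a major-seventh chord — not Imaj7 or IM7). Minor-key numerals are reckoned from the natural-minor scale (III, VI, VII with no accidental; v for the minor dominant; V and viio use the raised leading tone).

V7/V

Stacked in thirds the chord is C-E-G-Bb: a dominant seventh chord on C.
C is not a diatonic chord root with this quality in Bb minor, but it lies a perfect fifth above F (V), so the chord functions as an applied dominant of V.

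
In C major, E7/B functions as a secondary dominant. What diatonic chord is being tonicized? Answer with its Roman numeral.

The chord is a dominant seventh chord on E.
A dominant resolves down a perfect fifth: E → A. In C major, A is scale degree 6, i.e. vi.

vi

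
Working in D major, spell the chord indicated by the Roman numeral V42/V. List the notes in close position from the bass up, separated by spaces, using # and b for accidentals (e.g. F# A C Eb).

D E G# B

The slash means an applied dominant: we want the dominant of V. In D major, V is A major, and its dominant is built on E.
Building a dominant seventh chord on E gives E-G#-B-D.
With the 42 figure the chord is in third inversion; from the bass D upward in close position it reads D-E-G#-B.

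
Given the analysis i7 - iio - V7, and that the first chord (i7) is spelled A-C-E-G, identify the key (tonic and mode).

A minor

The anchor chord is a minor seventh chord on A, labeled i7.
If A is scale degree 1 and the mode makes that degree carry a minor seventh chord, the tonic is A and the mode is minor.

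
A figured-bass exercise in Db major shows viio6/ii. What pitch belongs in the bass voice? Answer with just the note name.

F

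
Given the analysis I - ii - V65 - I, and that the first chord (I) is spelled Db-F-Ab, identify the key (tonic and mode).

Db major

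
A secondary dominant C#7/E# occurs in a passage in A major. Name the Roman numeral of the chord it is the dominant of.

vi

The chord is a dominant seventh chord on C#.
A dominant resolves down a perfect fifth: C# → F#. In A major, F# is scale degree 6, i.e. vi.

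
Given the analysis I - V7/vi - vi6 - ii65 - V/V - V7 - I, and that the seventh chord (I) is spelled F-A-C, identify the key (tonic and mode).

F major

The anchor chord is a major triad on F, labeled I.
If F is scale degree 1 and the mode makes that degree carry a major triad, the tonic is F and the mode is major.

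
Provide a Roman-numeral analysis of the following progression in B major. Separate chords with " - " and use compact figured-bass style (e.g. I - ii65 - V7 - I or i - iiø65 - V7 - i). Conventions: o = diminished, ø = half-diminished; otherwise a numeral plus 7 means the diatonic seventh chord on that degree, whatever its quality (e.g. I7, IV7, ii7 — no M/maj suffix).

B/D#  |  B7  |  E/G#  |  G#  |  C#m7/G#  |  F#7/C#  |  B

B/D#: root B is the tonic; major triad there is I6.
B7 is the secondary dominant of IV (dominant seventh chord on B): V7/IV.
E/G#: root E is the subdominant; major triad there is IV6.
G#: a major triad on G#, the applied dominant of ii → V/ii.
C#m7/G# has root C#, degree 2 in B major, so ii43.
F#7/C#: root F# is the dominant; dominant seventh chord there is V43.
B: root B is the tonic; major triad there is I.

I6 - V7/IV - IV6 - V/ii - ii43 - V43 - I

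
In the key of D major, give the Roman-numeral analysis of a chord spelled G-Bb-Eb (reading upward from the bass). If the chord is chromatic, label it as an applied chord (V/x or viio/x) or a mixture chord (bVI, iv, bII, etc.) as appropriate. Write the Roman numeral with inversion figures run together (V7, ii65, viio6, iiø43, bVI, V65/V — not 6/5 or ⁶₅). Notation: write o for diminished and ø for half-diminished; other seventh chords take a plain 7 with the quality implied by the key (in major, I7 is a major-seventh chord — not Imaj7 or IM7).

Stacked in thirds the chord is Eb-G-Bb: a major triad on Eb.
Eb is the lowered second degree of D major (diatonic 2 would be E). This is the Neapolitan sixth — a major triad on the lowered second degree, here in its customary first inversion.
With G in the bass the chord is in first inversion, so the figured bass is 6.

bII6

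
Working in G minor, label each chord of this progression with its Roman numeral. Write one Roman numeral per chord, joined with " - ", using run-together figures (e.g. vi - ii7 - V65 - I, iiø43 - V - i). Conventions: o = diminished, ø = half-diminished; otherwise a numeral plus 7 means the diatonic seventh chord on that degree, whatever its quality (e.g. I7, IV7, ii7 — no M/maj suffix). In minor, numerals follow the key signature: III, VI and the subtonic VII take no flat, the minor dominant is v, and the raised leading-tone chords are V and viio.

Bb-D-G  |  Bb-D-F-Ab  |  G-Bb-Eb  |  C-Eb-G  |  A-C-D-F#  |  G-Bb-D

i6 - V7/VI - VI6 - iv - V43 - i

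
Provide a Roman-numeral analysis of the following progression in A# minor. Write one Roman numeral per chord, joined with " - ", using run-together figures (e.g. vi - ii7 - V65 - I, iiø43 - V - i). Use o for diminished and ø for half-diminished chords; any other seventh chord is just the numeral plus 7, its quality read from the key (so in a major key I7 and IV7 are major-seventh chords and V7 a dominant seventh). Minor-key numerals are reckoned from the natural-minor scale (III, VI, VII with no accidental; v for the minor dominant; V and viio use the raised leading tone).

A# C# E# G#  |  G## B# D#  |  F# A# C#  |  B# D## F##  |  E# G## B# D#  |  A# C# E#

i7 - viio - VI - V/V - V7 - i

A#-C#-E#-G# has root A#, degree 1 in A# minor, so i7.
G##-B#-D#: root G## is the leading tone; diminished triad there is viio.
F#-A#-C# has root F#, degree 6 in A# minor, so VI.
B#-D##-F## is the secondary dominant of V (major triad on B#): V/V.
E#-G##-B#-D# has root E#, degree 5 in A# minor, so V7.
A#-C#-E#: minor triad on A# = scale degree 1 → i.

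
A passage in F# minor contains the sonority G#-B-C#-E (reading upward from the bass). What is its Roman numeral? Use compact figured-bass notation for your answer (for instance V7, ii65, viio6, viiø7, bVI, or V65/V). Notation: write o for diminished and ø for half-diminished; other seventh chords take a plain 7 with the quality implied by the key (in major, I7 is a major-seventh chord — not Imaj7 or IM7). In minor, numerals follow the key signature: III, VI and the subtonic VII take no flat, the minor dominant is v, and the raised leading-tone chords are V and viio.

Stacked in thirds the chord is C#-E-G#-B: a minor seventh chord on C#.
In F# minor, C# is the dominant; the diatonic minor seventh chord there is v7.
With G# in the bass the chord is in second inversion, so the figured bass is 43.

v43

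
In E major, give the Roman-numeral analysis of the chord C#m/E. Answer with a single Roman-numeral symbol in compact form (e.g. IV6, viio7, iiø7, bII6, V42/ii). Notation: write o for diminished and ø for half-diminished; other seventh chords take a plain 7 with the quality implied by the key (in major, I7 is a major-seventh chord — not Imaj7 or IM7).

Stacked in thirds the chord is C#-E-G#: a minor triad on C#.
C# is scale degree 6 in E major, and a minor triad on that degree is written vi.
With E in the bass the chord is in first inversion, so the figured bass is 6.

vi6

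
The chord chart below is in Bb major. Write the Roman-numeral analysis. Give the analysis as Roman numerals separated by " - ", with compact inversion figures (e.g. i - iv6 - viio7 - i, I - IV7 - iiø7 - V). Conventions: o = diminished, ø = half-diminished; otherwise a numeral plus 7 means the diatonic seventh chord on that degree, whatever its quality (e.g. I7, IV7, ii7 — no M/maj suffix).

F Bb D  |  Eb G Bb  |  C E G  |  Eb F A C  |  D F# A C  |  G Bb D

F-Bb-D: major triad on Bb = scale degree 1 → I64.
Eb-G-Bb: major triad on Eb = scale degree 4 → IV.
C-E-G is the secondary dominant of V (major triad on C): V/V.
Eb-F-A-C: dominant seventh chord on F = scale degree 5 → V42.
D-F#-A-C: a dominant seventh chord on D, the applied dominant of vi → V7/vi.
G-Bb-D: root G is the submediant; minor triad there is vi.

I64 - IV - V/V - V42 - V7/vi - vi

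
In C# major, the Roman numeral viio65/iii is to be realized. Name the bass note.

The applied chord viio65/iii is rooted on D##: D##-F##-A#-C#.
The figure 65 means first inversion — the third is in the bass.

F##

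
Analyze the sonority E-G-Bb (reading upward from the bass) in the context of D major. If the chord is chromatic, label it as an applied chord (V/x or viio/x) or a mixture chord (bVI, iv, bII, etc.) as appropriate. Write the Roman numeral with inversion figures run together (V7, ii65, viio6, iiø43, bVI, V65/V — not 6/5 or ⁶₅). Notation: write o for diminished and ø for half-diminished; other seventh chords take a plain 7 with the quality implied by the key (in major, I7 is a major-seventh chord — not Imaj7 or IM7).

iio

Stacked in thirds the chord is E-G-Bb: a diminished triad on E.
E is the second degree of D major. This is the diminished supertonic triad, borrowed from the parallel minor.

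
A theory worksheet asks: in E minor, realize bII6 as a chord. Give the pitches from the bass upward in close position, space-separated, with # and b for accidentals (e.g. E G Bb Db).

Scale degree 2 in E minor is F#; lowering it a half step gives F. bII6 is the Neapolitan sixth — a major triad on the lowered second degree, here in its customary first inversion.
So the chord is F-A-C.
With the 6 figure the chord is in first inversion; from the bass A upward in close position it reads A-C-F.

A C F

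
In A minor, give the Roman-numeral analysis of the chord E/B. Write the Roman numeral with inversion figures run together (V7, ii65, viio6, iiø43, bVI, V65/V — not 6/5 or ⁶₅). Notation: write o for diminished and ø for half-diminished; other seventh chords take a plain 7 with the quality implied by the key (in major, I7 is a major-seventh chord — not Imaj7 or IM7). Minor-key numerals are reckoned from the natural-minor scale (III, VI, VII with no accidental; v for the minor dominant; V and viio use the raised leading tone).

V64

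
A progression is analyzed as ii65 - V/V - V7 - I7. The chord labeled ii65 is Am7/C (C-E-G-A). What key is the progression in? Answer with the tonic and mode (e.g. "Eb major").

The chord Am7/C is a minor seventh chord rooted on A; its label is ii65.
Counting down one scale step from A places the tonic on G; a minor seventh chord on degree 2 is diatonic only in major.

G major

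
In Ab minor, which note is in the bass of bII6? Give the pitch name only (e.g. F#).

Db

bII in Ab minor has root Bbb; the chord is Bbb-Db-Fb.
The figure 6 means first inversion — the third is in the bass.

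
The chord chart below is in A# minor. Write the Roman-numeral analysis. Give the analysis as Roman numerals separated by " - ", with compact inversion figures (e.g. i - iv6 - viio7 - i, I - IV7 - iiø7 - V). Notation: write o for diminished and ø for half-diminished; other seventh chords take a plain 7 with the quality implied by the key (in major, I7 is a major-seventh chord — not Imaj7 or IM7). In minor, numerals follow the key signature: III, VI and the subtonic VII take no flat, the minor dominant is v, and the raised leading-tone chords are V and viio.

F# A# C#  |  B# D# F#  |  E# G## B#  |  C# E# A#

VI - iio - V - i6

F#-A#-C# has root F#, degree 6 in A# minor, so VI.
B#-D#-F#: diminished triad on B# = scale degree 2 → iio.
E#-G##-B#: root E# is the dominant; major triad there is V.
C#-E#-A#: root A# is the tonic; minor triad there is i6.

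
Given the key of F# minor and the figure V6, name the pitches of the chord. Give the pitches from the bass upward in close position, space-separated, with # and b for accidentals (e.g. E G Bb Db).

In F# minor, the dominant is C#. The dominant is major (leading tone raised), so V is a major triad.
Stacking thirds from C# gives C#-E#-G#.
With the 6 figure the chord is in first inversion; from the bass E# upward in close position it reads E#-G#-C#.

E# G# C#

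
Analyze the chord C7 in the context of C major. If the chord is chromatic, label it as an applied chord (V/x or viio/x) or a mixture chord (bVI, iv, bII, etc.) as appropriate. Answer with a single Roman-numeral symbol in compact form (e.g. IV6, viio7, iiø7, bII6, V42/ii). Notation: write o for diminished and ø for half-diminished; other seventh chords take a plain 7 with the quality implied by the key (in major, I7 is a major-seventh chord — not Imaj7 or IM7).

V7/IV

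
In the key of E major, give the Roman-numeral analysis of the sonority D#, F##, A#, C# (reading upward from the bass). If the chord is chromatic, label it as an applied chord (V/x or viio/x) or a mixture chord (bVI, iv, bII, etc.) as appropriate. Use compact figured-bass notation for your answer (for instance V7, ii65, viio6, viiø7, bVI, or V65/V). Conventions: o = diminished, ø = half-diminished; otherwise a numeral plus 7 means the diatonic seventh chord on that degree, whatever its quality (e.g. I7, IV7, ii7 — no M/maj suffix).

V7/iii

The pitches D#-F##-A#-C# form a dominant seventh chord rooted on D#.
D# is not a diatonic chord root with this quality in E major, but it lies a perfect fifth above G# (iii), so the chord functions as an applied dominant of iii.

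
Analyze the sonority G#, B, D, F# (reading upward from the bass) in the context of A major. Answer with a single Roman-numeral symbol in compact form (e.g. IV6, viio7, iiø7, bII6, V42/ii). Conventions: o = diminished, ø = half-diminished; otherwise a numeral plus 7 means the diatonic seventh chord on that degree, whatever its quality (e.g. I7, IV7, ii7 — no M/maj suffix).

viiø7

Stacked in thirds the chord is G#-B-D-F#: a half-diminished seventh chord on G#.
G# is scale degree 7 in A major, and a half-diminished seventh chord on that degree is written viiø7.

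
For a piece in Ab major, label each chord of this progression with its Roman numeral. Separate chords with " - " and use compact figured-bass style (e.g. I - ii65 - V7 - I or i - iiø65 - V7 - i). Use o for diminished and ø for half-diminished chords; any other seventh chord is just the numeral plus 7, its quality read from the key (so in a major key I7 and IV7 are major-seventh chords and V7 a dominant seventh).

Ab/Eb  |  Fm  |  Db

Ab/Eb: major triad on Ab = scale degree 1 → I64.
Fm: root F is the submediant; minor triad there is vi.
Db has root Db, degree 4 in Ab major, so IV.

I64 - vi - IV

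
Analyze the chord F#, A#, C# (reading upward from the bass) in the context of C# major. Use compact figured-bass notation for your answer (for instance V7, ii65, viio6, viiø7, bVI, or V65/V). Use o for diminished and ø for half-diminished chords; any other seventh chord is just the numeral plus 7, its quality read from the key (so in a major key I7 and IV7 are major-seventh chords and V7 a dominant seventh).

The pitches F#-A#-C# form a major triad rooted on F#.
In C# major, F# is the subdominant; the diatonic major triad there is IV.

IV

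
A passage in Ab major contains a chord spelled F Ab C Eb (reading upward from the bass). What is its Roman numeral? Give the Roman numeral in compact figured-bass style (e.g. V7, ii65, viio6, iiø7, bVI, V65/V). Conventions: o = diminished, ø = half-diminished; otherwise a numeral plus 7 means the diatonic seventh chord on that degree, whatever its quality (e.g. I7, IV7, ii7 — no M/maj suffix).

The pitches F-Ab-C-Eb form a minor seventh chord rooted on F.
In Ab major, F is the submediant; the diatonic minor seventh chord there is vi7.

vi7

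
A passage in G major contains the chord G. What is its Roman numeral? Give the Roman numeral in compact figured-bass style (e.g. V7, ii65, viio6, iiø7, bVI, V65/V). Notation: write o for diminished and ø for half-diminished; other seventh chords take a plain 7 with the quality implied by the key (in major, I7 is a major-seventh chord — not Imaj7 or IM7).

I

The pitches G-B-D form a major triad rooted on G.
G is scale degree 1 in G major, and a major triad on that degree is written I.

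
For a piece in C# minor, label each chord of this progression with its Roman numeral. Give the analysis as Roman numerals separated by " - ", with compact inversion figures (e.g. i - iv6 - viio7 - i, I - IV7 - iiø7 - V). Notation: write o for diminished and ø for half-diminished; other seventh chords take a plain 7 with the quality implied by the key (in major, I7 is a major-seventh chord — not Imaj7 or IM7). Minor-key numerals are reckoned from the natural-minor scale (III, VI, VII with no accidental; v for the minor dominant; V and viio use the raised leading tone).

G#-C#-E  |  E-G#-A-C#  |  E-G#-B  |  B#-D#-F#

G#-C#-E: minor triad on C# = scale degree 1 → i64.
E-G#-A-C#: major seventh chord on A = scale degree 6 → VI43.
E-G#-B: major triad on E = scale degree 3 → III.
B#-D#-F#: root B# is the leading tone; diminished triad there is viio.

i64 - VI43 - III - viio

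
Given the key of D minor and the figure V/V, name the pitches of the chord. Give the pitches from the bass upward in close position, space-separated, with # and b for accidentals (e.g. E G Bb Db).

The slash means an applied dominant: we want the dominant of V. In D minor, V is A major, and its dominant is built on E.
Building a major triad on E gives E-G#-B.

E G# B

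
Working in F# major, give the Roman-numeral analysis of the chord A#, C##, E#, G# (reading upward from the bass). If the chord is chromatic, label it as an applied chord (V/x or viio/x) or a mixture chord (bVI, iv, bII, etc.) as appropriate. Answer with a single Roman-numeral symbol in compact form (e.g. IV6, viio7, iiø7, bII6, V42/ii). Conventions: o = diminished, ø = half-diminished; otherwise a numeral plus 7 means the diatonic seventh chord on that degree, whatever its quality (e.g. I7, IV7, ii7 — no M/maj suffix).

V7/vi

Stacked in thirds the chord is A#-C##-E#-G#: a dominant seventh chord on A#.
A# is not a diatonic chord root with this quality in F# major, but it lies a perfect fifth above D# (vi), so the chord functions as an applied dominant of vi.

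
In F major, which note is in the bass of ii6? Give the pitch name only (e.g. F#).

Bb

ii in F major has root G; the chord is G-Bb-D.
The figure 6 means first inversion — the third is in the bass.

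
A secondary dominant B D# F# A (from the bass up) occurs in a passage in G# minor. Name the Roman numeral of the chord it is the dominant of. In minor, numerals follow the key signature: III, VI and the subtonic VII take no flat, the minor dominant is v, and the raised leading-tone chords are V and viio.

The chord is a dominant seventh chord on B.
A dominant resolves down a perfect fifth: B → E. In G# minor, E is scale degree 6, i.e. VI.

VI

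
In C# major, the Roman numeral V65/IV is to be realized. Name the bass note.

E#

The applied chord V65/IV is rooted on C#: C#-E#-G#-B.
The figure 65 means first inversion — the third is in the bass.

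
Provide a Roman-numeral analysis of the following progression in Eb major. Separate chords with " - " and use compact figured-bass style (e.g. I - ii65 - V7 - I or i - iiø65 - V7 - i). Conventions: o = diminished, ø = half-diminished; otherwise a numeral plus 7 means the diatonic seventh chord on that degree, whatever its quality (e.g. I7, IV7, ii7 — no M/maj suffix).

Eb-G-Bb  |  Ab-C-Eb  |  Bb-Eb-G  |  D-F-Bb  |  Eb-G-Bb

I - IV - I64 - V6 - I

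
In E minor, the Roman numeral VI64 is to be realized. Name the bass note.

VI in E minor has root C; the chord is C-E-G.
The figure 64 means second inversion — the fifth is in the bass.

G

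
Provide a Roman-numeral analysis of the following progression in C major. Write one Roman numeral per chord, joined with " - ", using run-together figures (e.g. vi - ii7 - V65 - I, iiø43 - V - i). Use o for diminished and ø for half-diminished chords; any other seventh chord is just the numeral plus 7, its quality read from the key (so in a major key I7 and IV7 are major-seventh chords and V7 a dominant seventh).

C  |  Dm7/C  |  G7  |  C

C: major triad on C = scale degree 1 → I.
Dm7/C has root D, degree 2 in C major, so ii42.
G7: dominant seventh chord on G = scale degree 5 → V7.
C has root C, degree 1 in C major, so I.

I - ii42 - V7 - I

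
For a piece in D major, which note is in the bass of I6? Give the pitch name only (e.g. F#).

I in D major has root D; the chord is D-F#-A.
The figure 6 means first inversion — the third is in the bass.

F#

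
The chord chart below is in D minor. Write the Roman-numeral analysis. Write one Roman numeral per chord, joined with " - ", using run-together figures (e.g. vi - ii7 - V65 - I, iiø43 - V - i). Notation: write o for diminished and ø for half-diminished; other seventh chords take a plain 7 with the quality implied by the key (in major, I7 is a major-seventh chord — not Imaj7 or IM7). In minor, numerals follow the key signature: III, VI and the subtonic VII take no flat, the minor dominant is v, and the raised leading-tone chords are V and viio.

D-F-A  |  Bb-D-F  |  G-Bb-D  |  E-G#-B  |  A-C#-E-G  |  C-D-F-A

i - VI - iv - V/V - V7 - i42

D-F-A: minor triad on D = scale degree 1 → i.
Bb-D-F: root Bb is the submediant; major triad there is VI.
G-Bb-D: minor triad on G = scale degree 4 → iv.
E-G#-B is the secondary dominant of V (major triad on E): V/V.
A-C#-E-G: root A is the dominant; dominant seventh chord there is V7.
C-D-F-A: minor seventh chord on D = scale degree 1 → i42.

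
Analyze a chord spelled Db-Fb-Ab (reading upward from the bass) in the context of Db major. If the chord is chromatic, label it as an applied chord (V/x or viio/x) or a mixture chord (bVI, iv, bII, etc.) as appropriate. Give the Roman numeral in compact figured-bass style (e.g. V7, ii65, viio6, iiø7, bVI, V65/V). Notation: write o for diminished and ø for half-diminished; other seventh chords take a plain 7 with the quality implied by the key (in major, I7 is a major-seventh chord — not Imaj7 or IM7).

Stacked in thirds the chord is Db-Fb-Ab: a minor triad on Db.
Db is the first degree of Db major. This is the minor tonic, borrowed from the parallel minor.

i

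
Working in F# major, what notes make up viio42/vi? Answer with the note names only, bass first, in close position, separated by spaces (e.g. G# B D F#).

viio42/vi is a secondary leading-tone chord. The target vi is D# in F# major; the applied chord is rooted a semitone below, on C##.
Building a fully diminished seventh chord on C## gives C##-E#-G#-B.
The figured bass 42 indicates third inversion, placing the seventh (B) in the bass: B-C##-E#-G#.

B C## E# G#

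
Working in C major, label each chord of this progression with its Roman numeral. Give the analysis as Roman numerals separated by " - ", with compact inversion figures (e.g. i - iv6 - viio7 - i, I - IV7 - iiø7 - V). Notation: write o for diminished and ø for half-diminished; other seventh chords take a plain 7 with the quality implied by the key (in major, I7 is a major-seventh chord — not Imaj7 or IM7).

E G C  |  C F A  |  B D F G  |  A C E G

I6 - IV64 - V65 - vi7

E-G-C has root C, degree 1 in C major, so I6.
C-F-A has root F, degree 4 in C major, so IV64.
B-D-F-G: root G is the dominant; dominant seventh chord there is V65.
A-C-E-G has root A, degree 6 in C major, so vi7.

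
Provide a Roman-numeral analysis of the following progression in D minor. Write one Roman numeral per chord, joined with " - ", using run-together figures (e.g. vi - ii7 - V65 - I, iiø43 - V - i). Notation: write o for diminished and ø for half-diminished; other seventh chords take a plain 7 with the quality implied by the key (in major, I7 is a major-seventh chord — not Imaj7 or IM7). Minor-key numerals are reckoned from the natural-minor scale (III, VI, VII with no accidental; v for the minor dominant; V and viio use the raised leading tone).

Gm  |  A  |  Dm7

Gm has root G, degree 4 in D minor, so iv.
A: major triad on A = scale degree 5 → V.
Dm7: root D is the tonic; minor seventh chord there is i7.

iv - V - i7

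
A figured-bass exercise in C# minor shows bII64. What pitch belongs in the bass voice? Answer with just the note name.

A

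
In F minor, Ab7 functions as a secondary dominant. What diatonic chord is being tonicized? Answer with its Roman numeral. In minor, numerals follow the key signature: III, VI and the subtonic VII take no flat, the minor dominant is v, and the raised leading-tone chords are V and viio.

VI

The chord is a dominant seventh chord on Ab.
A dominant resolves down a perfect fifth: Ab → Db. In F minor, Db is scale degree 6, i.e. VI.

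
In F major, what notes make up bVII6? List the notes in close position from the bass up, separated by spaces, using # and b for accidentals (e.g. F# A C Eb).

G Bb Eb

bVII6 is a major triad on the lowered seventh degree (the subtonic), borrowed from the parallel minor. In F major that root is Eb.
So the chord is Eb-G-Bb, a major triad.
With the 6 figure the chord is in first inversion; from the bass G upward in close position it reads G-Bb-Eb.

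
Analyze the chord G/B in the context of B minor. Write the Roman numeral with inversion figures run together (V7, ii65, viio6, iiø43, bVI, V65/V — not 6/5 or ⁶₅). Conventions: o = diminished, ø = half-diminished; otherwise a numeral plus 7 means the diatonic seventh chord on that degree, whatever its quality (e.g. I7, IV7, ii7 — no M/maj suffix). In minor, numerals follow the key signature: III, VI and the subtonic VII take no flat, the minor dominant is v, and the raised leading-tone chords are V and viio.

VI6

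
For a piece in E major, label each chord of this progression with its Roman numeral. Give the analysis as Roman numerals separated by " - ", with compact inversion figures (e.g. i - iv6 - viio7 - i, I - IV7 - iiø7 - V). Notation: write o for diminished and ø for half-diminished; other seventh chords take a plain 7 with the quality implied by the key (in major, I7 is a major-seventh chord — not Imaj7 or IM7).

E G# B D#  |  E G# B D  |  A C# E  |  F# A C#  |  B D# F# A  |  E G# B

I7 - V7/IV - IV - ii - V7 - I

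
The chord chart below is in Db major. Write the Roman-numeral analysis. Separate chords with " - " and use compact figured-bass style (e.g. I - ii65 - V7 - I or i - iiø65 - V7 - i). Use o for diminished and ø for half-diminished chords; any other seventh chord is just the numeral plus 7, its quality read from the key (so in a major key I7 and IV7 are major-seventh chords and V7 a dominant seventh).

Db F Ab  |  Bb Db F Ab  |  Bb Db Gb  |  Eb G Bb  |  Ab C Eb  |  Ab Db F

Db-F-Ab: major triad on Db = scale degree 1 → I.
Bb-Db-F-Ab: root Bb is the submediant; minor seventh chord there is vi7.
Bb-Db-Gb: major triad on Gb = scale degree 4 → IV6.
Eb-G-Bb: chromatic; Eb is V of V, so V/V.
Ab-C-Eb: root Ab is the dominant; major triad there is V.
Ab-Db-F: major triad on Db = scale degree 1 → I64.

I - vi7 - IV6 - V/V - V - I64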